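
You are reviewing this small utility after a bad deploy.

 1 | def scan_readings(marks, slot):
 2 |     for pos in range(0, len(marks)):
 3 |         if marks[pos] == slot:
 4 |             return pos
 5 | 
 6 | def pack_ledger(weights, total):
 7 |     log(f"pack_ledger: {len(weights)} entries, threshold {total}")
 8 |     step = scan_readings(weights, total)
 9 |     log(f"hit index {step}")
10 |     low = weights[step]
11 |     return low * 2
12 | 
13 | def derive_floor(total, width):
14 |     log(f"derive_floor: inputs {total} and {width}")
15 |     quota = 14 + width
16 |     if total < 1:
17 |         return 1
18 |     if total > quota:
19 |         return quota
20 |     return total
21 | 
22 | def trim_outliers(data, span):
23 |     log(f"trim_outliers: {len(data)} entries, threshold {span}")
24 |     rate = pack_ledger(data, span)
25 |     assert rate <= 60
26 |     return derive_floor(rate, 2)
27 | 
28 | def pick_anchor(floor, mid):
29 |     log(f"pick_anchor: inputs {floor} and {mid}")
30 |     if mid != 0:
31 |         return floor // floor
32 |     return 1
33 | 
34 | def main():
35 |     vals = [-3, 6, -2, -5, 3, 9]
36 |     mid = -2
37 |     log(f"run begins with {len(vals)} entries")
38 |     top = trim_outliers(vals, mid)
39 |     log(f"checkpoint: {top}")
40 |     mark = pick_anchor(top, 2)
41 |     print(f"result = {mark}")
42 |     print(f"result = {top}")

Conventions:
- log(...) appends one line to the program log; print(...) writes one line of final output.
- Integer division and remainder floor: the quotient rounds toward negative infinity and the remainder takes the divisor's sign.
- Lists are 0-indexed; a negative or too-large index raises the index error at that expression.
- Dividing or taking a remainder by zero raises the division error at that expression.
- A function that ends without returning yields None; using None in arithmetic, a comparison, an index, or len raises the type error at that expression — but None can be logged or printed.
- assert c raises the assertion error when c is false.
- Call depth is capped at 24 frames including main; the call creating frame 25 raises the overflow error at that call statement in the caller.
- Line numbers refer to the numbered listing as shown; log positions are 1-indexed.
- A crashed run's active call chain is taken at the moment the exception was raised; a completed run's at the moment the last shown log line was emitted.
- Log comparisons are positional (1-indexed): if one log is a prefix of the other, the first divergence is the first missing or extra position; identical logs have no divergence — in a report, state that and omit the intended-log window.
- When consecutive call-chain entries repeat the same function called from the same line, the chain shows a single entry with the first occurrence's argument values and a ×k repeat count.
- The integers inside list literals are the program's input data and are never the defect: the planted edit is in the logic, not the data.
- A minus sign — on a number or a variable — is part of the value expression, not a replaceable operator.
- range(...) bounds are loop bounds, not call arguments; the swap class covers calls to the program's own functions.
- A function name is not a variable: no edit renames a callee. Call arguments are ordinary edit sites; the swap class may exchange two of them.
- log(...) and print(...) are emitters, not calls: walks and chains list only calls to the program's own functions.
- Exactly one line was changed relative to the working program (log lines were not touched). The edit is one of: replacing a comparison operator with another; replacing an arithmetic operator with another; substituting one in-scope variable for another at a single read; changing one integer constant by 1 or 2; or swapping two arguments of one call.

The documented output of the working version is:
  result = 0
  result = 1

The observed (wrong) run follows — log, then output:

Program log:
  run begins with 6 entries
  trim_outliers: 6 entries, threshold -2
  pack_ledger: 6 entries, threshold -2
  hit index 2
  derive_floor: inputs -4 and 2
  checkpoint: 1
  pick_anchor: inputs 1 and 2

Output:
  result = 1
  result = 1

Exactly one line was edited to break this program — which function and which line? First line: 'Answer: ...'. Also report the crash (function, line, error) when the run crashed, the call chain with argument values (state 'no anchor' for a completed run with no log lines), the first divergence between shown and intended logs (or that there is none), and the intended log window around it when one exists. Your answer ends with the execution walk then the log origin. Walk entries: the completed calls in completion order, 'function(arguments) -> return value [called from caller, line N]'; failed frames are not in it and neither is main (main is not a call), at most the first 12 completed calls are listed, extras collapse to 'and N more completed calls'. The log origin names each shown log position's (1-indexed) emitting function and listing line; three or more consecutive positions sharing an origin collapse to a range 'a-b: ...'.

Answer: the defect is in pick_anchor at line 31.
Key observation: Nothing in the log betrays the bug — only the output does.
Call chain: main -> pick_anchor(1, 2) (called at line 40).
First divergence: there is none — every log position agrees.
Execution walk:
  scan_readings([-3, 6, -2, -5, 3, 9], -2) -> 2  [called from pack_ledger, line 8]
  pack_ledger([-3, 6, -2, -5, 3, 9], -2) -> -4  [called from trim_outliers, line 24]
  derive_floor(-4, 2) -> 1  [called from trim_outliers, line 26]
  trim_outliers([-3, 6, -2, -5, 3, 9], -2) -> 1  [called from main, line 38]
  pick_anchor(1, 2) -> 1  [called from main, line 40]
Log origin:
  1: from main, line 37
  2: from trim_outliers, line 23
  3: from pack_ledger, line 7
  4: from pack_ledger, line 9
  5: from derive_floor, line 14
  6: from main, line 39
  7: from pick_anchor, line 29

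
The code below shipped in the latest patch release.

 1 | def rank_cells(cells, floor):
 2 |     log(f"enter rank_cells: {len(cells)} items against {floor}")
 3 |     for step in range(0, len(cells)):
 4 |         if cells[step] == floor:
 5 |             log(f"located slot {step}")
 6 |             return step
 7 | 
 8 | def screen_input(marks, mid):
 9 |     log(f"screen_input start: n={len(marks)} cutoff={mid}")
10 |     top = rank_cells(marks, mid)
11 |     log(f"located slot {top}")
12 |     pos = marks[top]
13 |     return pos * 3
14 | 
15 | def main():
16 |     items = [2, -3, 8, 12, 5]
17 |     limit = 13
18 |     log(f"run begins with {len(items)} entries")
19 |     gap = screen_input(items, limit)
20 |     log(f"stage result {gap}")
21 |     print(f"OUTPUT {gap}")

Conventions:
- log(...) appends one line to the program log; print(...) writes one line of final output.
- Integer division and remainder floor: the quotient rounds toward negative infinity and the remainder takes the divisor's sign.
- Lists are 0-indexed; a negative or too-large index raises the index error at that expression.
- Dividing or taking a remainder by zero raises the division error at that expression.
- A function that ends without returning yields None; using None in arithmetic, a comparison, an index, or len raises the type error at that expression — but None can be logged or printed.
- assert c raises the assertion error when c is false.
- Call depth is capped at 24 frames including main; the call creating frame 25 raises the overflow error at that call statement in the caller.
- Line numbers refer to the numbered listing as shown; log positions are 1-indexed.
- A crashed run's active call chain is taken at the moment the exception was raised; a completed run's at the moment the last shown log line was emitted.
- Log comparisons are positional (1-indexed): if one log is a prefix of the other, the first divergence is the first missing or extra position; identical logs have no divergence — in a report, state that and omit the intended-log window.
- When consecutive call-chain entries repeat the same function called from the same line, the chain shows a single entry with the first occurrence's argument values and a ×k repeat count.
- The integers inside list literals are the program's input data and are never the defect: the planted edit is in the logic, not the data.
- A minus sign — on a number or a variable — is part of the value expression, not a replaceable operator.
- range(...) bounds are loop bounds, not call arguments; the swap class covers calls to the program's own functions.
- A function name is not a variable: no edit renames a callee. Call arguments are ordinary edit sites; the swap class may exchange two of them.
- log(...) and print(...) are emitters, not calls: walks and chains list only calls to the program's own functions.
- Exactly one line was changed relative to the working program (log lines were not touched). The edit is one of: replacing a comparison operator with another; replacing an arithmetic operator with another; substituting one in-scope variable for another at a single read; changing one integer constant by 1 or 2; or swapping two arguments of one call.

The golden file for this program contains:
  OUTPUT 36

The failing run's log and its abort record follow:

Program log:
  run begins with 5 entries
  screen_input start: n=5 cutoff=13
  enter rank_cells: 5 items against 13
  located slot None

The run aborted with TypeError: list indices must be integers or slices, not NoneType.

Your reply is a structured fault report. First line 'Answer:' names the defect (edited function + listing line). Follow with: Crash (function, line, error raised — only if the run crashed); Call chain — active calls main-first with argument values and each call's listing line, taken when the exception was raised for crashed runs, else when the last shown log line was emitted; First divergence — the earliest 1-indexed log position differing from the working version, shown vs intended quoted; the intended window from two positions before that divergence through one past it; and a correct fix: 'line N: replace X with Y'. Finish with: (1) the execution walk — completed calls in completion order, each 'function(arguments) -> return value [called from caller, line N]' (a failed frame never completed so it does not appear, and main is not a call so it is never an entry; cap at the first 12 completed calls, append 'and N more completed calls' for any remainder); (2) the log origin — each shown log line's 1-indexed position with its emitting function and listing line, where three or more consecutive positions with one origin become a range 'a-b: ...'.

Answer: the defect is in main at line 17.
The tell: The earliest visible damage is log position 2 — 'screen_input start: n=5 cutoff=13' rather than the intended 'screen_input start: n=5 cutoff=12'.
Crash: screen_input, line 12, TypeError.
Call chain: main -> screen_input([2, -3, 8, 12, 5], 13) (called at line 19).
First divergence: position 2 — the shown line 'screen_input start: n=5 cutoff=13' should read 'screen_input start: n=5 cutoff=12'.
Intended log window:
  1: run begins with 5 entries
  2: screen_input start: n=5 cutoff=12
  3: enter rank_cells: 5 items against 12
Execution walk:
  rank_cells([2, -3, 8, 12, 5], 13) -> None  [called from screen_input, line 10]
Log origins:
  1: emitted by main (line 18)
  2: emitted by screen_input (line 9)
  3: emitted by rank_cells (line 2)
  4: emitted by screen_input (line 11)
A correct fix: line 17: replace `13` with `12`.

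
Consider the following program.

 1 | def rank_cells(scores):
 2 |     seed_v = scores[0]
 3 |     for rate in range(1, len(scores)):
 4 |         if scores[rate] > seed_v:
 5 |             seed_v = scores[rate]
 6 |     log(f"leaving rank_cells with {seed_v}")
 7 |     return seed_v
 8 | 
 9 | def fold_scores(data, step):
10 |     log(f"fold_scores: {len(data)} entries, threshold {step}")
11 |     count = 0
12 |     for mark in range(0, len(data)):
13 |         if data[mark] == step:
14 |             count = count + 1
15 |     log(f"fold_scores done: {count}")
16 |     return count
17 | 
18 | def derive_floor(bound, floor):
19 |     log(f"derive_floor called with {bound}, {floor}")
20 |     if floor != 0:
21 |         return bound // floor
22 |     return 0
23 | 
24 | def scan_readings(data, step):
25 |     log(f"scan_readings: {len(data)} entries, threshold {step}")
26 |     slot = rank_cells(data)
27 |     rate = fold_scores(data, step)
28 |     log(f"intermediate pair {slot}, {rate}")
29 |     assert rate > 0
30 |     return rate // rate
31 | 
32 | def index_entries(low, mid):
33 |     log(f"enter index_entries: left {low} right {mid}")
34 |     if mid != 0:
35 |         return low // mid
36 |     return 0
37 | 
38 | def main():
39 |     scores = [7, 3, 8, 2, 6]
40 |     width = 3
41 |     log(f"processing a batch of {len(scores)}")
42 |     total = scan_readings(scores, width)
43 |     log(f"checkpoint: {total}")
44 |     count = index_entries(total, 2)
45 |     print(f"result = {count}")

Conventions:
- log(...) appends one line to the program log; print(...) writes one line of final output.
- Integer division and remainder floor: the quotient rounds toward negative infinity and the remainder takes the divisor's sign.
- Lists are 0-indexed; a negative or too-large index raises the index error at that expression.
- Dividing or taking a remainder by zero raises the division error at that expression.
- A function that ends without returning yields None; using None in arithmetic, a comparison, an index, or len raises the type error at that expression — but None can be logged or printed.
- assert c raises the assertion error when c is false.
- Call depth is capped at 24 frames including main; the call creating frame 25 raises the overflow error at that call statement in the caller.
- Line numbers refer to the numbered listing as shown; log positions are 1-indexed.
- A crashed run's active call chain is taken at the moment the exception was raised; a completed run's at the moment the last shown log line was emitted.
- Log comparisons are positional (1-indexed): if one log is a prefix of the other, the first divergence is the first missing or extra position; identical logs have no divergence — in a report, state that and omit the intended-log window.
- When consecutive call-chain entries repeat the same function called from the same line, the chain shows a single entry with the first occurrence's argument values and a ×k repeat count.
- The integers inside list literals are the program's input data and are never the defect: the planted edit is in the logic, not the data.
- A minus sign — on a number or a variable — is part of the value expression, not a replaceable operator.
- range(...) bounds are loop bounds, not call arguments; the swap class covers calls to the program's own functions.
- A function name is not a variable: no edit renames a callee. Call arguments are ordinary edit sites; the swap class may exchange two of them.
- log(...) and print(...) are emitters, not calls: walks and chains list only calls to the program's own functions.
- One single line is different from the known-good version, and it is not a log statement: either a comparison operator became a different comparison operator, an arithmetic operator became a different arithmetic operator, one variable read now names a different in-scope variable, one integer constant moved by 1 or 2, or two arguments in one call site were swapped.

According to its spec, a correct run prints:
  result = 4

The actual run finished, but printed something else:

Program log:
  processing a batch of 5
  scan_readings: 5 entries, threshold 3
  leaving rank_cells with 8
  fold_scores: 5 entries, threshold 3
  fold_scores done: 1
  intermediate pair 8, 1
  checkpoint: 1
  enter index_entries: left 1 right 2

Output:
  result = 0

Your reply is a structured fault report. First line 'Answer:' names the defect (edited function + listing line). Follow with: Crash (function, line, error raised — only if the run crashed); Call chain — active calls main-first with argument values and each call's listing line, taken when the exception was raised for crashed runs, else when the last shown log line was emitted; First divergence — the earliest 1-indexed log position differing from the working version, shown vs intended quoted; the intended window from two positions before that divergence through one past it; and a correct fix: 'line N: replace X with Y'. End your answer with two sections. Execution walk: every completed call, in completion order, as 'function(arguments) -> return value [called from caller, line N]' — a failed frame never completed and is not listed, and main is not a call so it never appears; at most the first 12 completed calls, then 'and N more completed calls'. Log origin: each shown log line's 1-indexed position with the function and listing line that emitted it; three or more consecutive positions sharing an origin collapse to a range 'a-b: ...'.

Answer: the defect is in scan_readings at line 30.
Core observation: At log position 7 the runs split — shown 'checkpoint: 1', but the working version logs 'checkpoint: 8'.
Call chain: main -> index_entries(1, 2) (called at line 44).
First divergence: position 7; shown 'checkpoint: 1' vs intended 'checkpoint: 8'.
Intended log window:
  5: fold_scores done: 1
  6: intermediate pair 8, 1
  7: checkpoint: 8
  8: enter index_entries: left 8 right 2
Execution walk:
  rank_cells([7, 3, 8, 2, 6]) -> 8  [called from scan_readings, line 26]
  fold_scores([7, 3, 8, 2, 6], 3) -> 1  [called from scan_readings, line 27]
  scan_readings([7, 3, 8, 2, 6], 3) -> 1  [called from main, line 42]
  index_entries(1, 2) -> 0  [called from main, line 44]
Log origin:
  1: emitted by main (line 41)
  2: emitted by scan_readings (line 25)
  3: emitted by rank_cells (line 6)
  4: emitted by fold_scores (line 10)
  5: emitted by fold_scores (line 15)
  6: emitted by scan_readings (line 28)
  7: emitted by main (line 43)
  8: emitted by index_entries (line 33)
A correct fix: line 30: replace `rate // rate` with `slot // rate`.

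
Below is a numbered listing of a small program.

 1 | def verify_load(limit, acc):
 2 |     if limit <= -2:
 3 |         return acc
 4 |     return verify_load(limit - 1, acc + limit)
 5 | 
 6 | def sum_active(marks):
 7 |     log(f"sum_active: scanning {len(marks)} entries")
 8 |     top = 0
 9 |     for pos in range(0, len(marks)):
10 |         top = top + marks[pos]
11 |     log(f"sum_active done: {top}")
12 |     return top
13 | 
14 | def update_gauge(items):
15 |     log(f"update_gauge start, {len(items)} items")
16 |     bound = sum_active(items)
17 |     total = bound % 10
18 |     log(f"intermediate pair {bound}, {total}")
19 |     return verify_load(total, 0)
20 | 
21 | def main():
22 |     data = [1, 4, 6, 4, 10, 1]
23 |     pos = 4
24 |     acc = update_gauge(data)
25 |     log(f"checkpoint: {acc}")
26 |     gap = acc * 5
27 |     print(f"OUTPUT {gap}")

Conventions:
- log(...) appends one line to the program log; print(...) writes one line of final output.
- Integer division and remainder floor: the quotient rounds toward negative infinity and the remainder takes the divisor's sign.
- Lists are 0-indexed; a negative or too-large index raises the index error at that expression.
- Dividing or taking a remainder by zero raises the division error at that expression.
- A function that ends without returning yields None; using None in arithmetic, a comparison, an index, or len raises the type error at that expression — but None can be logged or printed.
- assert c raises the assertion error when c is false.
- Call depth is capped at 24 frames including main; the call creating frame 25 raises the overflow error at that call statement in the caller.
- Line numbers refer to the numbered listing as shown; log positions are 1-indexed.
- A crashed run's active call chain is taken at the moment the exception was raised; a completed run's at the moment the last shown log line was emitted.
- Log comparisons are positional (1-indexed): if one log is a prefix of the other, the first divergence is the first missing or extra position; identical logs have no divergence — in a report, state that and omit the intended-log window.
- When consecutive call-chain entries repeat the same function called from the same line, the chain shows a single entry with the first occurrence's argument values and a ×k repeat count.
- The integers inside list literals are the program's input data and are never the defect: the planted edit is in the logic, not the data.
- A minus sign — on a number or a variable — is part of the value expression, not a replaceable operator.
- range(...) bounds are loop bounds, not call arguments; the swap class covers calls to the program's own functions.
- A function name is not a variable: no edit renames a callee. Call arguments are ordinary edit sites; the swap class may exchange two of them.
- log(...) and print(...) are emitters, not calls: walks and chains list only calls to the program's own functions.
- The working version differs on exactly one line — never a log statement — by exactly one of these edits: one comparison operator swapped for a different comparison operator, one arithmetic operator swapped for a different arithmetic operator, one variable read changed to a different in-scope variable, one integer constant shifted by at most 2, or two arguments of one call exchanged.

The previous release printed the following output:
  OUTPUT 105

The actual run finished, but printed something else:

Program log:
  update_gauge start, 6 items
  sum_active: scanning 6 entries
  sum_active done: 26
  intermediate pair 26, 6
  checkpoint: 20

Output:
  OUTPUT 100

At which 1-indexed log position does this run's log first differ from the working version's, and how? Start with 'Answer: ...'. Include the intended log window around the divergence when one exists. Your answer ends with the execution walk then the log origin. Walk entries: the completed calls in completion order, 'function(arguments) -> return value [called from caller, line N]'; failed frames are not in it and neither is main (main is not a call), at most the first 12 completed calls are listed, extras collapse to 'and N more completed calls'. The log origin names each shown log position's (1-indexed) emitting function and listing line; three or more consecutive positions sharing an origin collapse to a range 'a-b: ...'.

Answer: position 5; shown 'checkpoint: 20' vs intended 'checkpoint: 21'.
Intended log window:
  3: sum_active done: 26
  4: intermediate pair 26, 6
  5: checkpoint: 21
Execution walk:
  sum_active([1, 4, 6, 4, 10, 1]) -> 26  [called from update_gauge, line 16]
  verify_load(-2, 20) -> 20  [called from verify_load, line 4]
  verify_load(-1, 21) -> 20  [called from verify_load, line 4]
  verify_load(0, 21) -> 20  [called from verify_load, line 4]
  verify_load(1, 20) -> 20  [called from verify_load, line 4]
  verify_load(2, 18) -> 20  [called from verify_load, line 4]
  verify_load(3, 15) -> 20  [called from verify_load, line 4]
  verify_load(4, 11) -> 20  [called from verify_load, line 4]
  verify_load(5, 6) -> 20  [called from verify_load, line 4]
  verify_load(6, 0) -> 20  [called from update_gauge, line 19]
  update_gauge([1, 4, 6, 4, 10, 1]) -> 20  [called from main, line 24]
Log origins:
  1 — update_gauge, line 15
  2 — sum_active, line 7
  3 — sum_active, line 11
  4 — update_gauge, line 18
  5 — main, line 25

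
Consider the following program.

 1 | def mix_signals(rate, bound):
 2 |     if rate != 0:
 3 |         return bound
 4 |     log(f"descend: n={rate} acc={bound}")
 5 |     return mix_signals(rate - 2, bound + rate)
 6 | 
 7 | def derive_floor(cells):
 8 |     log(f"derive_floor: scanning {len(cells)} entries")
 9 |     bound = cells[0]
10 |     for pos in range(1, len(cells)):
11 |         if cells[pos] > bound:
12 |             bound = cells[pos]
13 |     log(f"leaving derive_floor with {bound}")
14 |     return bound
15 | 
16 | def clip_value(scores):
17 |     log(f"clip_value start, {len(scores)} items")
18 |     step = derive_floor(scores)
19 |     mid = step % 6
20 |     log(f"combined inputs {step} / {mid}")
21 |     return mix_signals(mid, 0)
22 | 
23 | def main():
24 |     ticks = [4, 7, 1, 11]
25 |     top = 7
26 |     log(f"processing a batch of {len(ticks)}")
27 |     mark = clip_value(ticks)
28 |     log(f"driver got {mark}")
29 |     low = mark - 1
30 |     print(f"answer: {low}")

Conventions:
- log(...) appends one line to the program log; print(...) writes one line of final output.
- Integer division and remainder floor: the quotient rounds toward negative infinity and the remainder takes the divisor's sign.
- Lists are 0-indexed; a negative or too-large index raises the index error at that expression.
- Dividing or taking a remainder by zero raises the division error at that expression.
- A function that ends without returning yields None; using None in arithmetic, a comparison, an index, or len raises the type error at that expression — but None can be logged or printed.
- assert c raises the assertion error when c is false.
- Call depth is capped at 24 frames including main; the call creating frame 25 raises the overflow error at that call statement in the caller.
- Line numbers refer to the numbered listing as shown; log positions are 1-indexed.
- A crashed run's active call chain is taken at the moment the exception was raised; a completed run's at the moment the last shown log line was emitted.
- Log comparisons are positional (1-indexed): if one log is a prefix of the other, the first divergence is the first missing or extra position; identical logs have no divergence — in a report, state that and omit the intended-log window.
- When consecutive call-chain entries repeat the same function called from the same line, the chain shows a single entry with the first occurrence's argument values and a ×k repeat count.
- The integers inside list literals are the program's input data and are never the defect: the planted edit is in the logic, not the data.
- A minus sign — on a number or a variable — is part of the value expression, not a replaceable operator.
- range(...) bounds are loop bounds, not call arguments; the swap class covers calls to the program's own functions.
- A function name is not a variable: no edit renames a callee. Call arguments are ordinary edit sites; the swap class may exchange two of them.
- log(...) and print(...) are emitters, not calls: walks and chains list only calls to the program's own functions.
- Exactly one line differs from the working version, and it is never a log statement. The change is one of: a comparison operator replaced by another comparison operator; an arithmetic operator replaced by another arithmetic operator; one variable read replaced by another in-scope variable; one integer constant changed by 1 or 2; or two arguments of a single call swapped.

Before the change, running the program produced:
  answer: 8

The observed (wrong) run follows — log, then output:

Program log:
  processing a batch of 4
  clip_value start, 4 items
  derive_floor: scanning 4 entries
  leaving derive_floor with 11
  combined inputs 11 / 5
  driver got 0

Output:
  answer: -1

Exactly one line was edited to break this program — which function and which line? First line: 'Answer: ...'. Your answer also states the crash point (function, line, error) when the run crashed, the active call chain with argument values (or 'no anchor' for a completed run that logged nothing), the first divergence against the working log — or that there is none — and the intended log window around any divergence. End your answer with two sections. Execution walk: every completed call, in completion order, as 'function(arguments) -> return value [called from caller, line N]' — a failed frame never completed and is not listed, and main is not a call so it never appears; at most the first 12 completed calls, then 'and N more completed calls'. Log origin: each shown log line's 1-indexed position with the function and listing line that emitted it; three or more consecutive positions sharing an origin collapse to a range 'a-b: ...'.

Answer: the defect is in mix_signals at line 2.
Key fact: The log first diverges at position 6: the faulty run prints 'driver got 0' where the working version prints 'descend: n=5 acc=0'.
Call chain: main.
First divergence: position 6 — the shown line 'driver got 0' should read 'descend: n=5 acc=0'.
Intended log window:
  4: leaving derive_floor with 11
  5: combined inputs 11 / 5
  6: descend: n=5 acc=0
  7: descend: n=3 acc=5
Execution walk:
  derive_floor([4, 7, 1, 11]) -> 11  [called from clip_value, line 18]
  mix_signals(5, 0) -> 0  [called from clip_value, line 21]
  clip_value([4, 7, 1, 11]) -> 0  [called from main, line 27]
Log line origins:
  1: logged in main at line 26
  2: logged in clip_value at line 17
  3: logged in derive_floor at line 8
  4: logged in derive_floor at line 13
  5: logged in clip_value at line 20
  6: logged in main at line 28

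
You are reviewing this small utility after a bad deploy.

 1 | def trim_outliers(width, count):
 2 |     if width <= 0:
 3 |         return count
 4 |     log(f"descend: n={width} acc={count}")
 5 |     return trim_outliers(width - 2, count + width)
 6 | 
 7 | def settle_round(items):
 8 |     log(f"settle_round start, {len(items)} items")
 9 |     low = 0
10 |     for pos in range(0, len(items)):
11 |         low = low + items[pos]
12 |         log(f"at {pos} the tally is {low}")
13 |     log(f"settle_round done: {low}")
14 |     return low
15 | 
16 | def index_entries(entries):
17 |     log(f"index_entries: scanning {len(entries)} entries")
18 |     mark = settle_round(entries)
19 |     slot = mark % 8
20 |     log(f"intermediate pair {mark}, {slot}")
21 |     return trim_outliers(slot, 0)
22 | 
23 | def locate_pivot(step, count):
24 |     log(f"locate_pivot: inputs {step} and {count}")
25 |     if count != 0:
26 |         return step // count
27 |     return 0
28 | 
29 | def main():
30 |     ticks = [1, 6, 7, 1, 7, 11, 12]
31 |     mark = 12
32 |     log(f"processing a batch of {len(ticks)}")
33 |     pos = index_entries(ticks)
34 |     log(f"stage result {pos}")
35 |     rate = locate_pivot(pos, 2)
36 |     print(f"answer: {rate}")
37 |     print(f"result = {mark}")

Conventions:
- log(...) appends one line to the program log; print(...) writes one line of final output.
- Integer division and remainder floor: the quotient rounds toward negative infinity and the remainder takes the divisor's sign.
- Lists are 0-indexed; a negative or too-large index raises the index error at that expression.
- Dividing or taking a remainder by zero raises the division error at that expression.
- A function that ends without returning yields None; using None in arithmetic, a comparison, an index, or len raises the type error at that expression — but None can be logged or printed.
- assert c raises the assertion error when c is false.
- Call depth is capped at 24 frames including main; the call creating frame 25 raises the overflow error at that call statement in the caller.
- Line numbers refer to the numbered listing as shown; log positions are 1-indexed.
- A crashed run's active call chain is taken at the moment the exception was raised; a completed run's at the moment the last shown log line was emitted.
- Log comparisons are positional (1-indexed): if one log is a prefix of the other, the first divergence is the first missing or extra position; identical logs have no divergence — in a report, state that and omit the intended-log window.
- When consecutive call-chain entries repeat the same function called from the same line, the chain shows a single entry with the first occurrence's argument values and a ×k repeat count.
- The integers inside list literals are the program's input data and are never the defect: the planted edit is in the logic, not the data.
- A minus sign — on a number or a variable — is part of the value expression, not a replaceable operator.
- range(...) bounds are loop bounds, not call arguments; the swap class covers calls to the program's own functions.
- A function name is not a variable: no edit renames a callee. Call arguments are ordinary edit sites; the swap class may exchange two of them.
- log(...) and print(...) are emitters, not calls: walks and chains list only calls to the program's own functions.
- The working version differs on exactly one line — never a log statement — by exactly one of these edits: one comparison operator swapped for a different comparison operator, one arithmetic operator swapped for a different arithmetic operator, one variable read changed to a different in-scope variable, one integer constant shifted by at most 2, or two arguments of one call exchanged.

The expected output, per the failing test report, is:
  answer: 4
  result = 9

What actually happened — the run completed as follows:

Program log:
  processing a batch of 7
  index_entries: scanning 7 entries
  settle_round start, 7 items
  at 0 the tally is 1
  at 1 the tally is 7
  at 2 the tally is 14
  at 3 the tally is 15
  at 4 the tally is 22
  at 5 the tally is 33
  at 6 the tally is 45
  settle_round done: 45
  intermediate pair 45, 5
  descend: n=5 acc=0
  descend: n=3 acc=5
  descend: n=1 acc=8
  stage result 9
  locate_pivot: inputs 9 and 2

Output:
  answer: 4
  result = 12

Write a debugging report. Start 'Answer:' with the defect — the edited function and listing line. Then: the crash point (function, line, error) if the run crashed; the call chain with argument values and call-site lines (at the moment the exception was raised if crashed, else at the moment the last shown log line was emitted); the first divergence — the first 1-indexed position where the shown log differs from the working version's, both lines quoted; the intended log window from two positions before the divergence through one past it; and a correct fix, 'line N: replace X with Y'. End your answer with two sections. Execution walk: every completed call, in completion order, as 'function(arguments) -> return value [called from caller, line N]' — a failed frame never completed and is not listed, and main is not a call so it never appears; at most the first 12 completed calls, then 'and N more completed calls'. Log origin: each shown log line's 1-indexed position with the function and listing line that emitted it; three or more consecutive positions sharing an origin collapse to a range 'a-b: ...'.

Answer: the defect is in main at line 37.
The tell: The logs agree in full; only the final output differs.
Call chain: main -> locate_pivot(9, 2) (called at line 35).
First divergence: none (the log streams are identical).
Execution walk:
  settle_round([1, 6, 7, 1, 7, 11, 12]) -> 45  [called from index_entries, line 18]
  trim_outliers(-1, 9) -> 9  [called from trim_outliers, line 5]
  trim_outliers(1, 8) -> 9  [called from trim_outliers, line 5]
  trim_outliers(3, 5) -> 9  [called from trim_outliers, line 5]
  trim_outliers(5, 0) -> 9  [called from index_entries, line 21]
  index_entries([1, 6, 7, 1, 7, 11, 12]) -> 9  [called from main, line 33]
  locate_pivot(9, 2) -> 4  [called from main, line 35]
Log line origins:
  1: emitted by main (line 32)
  2: emitted by index_entries (line 17)
  3: emitted by settle_round (line 8)
  4-10: emitted by settle_round (line 12)
  11: emitted by settle_round (line 13)
  12: emitted by index_entries (line 20)
  13-15: emitted by trim_outliers (line 4)
  16: emitted by main (line 34)
  17: emitted by locate_pivot (line 24)
A correct fix: line 37: replace `mark` with `pos`.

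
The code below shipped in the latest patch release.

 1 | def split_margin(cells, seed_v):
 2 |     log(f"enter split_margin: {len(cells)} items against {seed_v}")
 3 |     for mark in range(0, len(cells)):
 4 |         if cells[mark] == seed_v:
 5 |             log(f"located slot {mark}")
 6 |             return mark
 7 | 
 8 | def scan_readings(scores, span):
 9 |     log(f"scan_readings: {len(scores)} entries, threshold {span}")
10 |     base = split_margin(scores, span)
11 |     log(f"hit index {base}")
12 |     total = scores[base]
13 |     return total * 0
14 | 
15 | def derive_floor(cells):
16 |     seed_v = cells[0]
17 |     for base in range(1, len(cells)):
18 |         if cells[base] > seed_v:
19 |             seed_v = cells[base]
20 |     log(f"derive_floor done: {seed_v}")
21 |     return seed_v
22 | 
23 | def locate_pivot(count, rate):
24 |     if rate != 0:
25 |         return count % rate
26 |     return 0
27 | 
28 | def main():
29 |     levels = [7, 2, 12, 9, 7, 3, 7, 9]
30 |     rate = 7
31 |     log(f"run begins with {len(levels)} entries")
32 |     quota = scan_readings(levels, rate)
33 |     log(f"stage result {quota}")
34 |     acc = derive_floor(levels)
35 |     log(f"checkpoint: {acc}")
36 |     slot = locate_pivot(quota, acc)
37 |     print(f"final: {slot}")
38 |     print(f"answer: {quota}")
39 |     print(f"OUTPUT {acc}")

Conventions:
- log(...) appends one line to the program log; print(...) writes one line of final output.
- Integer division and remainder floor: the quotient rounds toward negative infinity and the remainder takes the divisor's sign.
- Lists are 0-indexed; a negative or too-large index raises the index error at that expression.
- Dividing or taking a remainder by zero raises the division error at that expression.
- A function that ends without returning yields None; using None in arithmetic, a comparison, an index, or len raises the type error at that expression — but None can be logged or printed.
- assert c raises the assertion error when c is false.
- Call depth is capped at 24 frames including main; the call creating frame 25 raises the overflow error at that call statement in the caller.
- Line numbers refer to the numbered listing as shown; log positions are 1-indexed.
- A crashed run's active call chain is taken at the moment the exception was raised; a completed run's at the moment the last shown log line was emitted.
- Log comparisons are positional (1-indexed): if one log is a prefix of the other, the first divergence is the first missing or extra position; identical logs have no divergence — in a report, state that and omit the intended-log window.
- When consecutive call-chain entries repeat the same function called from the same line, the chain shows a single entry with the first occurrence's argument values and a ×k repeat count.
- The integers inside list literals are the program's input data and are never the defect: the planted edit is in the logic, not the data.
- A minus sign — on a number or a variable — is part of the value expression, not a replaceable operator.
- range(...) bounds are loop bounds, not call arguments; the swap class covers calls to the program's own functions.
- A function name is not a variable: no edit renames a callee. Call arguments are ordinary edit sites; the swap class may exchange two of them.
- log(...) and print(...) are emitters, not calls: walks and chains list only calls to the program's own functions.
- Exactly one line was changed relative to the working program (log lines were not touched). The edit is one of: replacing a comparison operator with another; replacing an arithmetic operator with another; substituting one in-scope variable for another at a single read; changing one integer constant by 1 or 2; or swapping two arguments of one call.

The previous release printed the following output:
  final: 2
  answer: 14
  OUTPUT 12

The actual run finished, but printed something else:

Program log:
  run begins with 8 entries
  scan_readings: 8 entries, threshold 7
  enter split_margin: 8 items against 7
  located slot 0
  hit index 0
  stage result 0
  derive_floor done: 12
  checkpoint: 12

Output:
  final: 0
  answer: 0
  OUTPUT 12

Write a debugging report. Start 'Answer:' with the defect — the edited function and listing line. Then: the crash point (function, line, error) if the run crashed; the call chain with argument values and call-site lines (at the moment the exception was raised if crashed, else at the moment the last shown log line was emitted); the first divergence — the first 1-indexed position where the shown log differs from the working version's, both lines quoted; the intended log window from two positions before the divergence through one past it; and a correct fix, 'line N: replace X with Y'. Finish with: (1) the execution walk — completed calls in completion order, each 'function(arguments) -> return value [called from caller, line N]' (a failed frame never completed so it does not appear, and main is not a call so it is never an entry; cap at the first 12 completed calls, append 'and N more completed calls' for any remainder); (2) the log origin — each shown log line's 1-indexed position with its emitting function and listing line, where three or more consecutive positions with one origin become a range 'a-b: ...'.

Answer: the defect is in scan_readings at line 13.
Core observation: Everything matches until log position 6, which reads 'stage result 0' in place of 'stage result 14'.
Call chain: main.
First divergence: position 6 — shown 'stage result 0', intended 'stage result 14'.
Intended log window:
  4: located slot 0
  5: hit index 0
  6: stage result 14
  7: derive_floor done: 12
Execution walk:
  split_margin([7, 2, 12, 9, 7, 3, 7, 9], 7) -> 0  [called from scan_readings, line 10]
  scan_readings([7, 2, 12, 9, 7, 3, 7, 9], 7) -> 0  [called from main, line 32]
  derive_floor([7, 2, 12, 9, 7, 3, 7, 9]) -> 12  [called from main, line 34]
  locate_pivot(0, 12) -> 0  [called from main, line 36]
Log line origins:
  1: emitted by main (line 31)
  2: emitted by scan_readings (line 9)
  3: emitted by split_margin (line 2)
  4: emitted by split_margin (line 5)
  5: emitted by scan_readings (line 11)
  6: emitted by main (line 33)
  7: emitted by derive_floor (line 20)
  8: emitted by main (line 35)
A correct fix: line 13: replace `0` with `2`.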